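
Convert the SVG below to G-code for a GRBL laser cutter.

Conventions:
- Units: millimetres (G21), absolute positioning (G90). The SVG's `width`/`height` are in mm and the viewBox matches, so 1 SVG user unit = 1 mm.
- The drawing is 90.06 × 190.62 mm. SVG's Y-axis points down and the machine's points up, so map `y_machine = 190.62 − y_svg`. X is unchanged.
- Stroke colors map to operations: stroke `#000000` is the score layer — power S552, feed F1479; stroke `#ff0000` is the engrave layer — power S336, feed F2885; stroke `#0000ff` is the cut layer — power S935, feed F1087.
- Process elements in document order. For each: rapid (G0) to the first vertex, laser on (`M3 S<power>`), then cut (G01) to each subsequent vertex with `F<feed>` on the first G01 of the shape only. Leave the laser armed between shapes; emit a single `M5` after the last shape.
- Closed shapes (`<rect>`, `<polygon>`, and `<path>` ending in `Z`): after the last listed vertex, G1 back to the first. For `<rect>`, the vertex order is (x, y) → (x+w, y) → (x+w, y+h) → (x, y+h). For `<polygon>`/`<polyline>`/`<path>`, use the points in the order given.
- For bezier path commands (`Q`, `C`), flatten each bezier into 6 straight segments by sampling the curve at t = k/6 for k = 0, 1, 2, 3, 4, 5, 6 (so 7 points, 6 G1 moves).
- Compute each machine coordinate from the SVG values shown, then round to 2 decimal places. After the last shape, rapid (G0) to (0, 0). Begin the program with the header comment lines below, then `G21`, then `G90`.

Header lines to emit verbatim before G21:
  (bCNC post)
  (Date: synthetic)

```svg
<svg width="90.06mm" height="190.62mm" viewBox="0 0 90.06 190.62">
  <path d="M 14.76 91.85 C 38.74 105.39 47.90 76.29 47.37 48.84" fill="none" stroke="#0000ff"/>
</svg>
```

1 u = 1 mm; y_m = 190.62 − y.

[1] `<path>` cubic bezier, #0000ff→cut S935 F1087: (14.76,98.77) → (25.54,95.35) → (33.99,97.80) → (40.26,104.90) → (44.48,115.42) → (46.80,128.12) → (47.37,141.78)

(bCNC post)
(Date: synthetic)
G21
G90
G0 X14.76 Y98.77
M3 S935
G01 X25.54 Y95.35 F1087
G01 X33.99 Y97.80
G01 X40.26 Y104.90
G01 X44.48 Y115.42
G01 X46.80 Y128.12
G01 X47.37 Y141.78
M5
G0 X0.00 Y0.00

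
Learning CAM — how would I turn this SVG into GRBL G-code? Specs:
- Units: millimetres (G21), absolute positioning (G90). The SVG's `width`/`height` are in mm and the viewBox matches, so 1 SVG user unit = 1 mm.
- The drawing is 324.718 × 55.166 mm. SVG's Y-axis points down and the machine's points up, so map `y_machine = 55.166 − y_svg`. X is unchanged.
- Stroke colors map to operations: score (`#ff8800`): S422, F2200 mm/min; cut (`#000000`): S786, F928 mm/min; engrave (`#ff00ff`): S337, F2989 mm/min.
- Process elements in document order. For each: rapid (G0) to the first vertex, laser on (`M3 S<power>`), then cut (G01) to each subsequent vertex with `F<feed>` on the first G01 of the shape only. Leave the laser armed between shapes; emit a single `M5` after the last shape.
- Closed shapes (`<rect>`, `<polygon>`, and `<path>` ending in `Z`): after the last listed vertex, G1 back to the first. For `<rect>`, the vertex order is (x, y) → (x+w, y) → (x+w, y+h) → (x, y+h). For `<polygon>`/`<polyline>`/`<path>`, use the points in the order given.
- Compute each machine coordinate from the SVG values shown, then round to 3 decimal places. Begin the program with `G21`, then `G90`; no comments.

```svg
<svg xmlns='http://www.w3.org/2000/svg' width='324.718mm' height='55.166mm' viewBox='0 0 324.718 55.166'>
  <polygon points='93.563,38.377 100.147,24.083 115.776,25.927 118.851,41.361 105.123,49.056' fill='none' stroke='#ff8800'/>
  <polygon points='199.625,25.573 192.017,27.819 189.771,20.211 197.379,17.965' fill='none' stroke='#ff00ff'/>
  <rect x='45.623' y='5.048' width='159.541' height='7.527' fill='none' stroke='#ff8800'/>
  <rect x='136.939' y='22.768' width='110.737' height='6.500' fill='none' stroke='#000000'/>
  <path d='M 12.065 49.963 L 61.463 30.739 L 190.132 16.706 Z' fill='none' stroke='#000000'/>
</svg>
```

G21
G90
G0 X93.563 Y16.789
M3 S422
G01 X100.147 Y31.083 F2200
G01 X115.776 Y29.239
G01 X118.851 Y13.805
G01 X105.123 Y6.110
G01 X93.563 Y16.789
G0 X199.625 Y29.593
M3 S337
G01 X192.017 Y27.347 F2989
G01 X189.771 Y34.955
G01 X197.379 Y37.201
G01 X199.625 Y29.593
G0 X45.623 Y50.118
M3 S422
G01 X205.164 Y50.118 F2200
G01 X205.164 Y42.591
G01 X45.623 Y42.591
G01 X45.623 Y50.118
G0 X136.939 Y32.398
M3 S786
G01 X247.676 Y32.398 F928
G01 X247.676 Y25.898
G01 X136.939 Y25.898
G01 X136.939 Y32.398
G0 X12.065 Y5.203
M3 S786
G01 X61.463 Y24.427 F928
G01 X190.132 Y38.460
G01 X12.065 Y5.203
M5

Since the viewBox matches the mm dimensions, user units are millimetres directly. The only transform is the Y-flip y_m = 55.166 − y_svg.

Shape 1 is a regular polygon drawn with `<polygon>`. Its stroke #ff8800 means score at S422, F2200. After flipping Y the toolpath is (93.563,16.789) → (100.147,31.083) → (115.776,29.239) → (118.851,13.805) → (105.123,6.110) → (93.563,16.789), returning to the start.

Shape 2 is a regular polygon drawn with `<polygon>`. Its stroke #ff00ff means engrave at S337, F2989. After flipping Y the toolpath is (199.625,29.593) → (192.017,27.347) → (189.771,34.955) → (197.379,37.201) → (199.625,29.593), returning to the start.

Shape 3 is a rectangle drawn with `<rect>`. Its stroke #ff8800 means score at S422, F2200. After flipping Y the toolpath is (45.623,50.118) → (205.164,50.118) → (205.164,42.591) → (45.623,42.591) → (45.623,50.118), returning to the start.

Shape 4 is a rectangle drawn with `<rect>`. Its stroke #000000 means cut at S786, F928. After flipping Y the toolpath is (136.939,32.398) → (247.676,32.398) → (247.676,25.898) → (136.939,25.898) → (136.939,32.398), returning to the start.

Shape 5 is a closed polygon drawn with `<path>`. Its stroke #000000 means cut at S786, F928. After flipping Y the toolpath is (12.065,5.203) → (61.463,24.427) → (190.132,38.460) → (12.065,5.203), returning to the start.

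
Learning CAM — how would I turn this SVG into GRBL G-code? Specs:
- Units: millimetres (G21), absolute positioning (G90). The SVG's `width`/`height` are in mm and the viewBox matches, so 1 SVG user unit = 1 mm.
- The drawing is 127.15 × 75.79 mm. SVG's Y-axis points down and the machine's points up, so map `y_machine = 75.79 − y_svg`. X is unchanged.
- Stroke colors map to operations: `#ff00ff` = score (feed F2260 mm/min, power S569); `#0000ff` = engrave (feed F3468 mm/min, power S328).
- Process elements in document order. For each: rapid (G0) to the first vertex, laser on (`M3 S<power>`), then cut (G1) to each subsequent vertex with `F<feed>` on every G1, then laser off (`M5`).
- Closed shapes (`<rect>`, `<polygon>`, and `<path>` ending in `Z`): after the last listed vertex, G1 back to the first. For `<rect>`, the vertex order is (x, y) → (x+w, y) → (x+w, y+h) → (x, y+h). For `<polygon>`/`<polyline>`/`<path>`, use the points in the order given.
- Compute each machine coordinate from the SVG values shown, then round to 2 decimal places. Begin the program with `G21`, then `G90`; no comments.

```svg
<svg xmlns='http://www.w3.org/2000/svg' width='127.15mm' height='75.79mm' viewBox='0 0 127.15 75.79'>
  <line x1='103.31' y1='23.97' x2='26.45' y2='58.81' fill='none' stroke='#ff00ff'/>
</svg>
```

G21
G90
G0 X103.31 Y51.82
M3 S569
G1 X26.45 Y16.98 F2260
M5

1 u = 1 mm; y_m = 75.79 − y.

[1] `<line>` line segment, #ff00ff→score S569 F2260: (103.31,51.82) → (26.45,16.98)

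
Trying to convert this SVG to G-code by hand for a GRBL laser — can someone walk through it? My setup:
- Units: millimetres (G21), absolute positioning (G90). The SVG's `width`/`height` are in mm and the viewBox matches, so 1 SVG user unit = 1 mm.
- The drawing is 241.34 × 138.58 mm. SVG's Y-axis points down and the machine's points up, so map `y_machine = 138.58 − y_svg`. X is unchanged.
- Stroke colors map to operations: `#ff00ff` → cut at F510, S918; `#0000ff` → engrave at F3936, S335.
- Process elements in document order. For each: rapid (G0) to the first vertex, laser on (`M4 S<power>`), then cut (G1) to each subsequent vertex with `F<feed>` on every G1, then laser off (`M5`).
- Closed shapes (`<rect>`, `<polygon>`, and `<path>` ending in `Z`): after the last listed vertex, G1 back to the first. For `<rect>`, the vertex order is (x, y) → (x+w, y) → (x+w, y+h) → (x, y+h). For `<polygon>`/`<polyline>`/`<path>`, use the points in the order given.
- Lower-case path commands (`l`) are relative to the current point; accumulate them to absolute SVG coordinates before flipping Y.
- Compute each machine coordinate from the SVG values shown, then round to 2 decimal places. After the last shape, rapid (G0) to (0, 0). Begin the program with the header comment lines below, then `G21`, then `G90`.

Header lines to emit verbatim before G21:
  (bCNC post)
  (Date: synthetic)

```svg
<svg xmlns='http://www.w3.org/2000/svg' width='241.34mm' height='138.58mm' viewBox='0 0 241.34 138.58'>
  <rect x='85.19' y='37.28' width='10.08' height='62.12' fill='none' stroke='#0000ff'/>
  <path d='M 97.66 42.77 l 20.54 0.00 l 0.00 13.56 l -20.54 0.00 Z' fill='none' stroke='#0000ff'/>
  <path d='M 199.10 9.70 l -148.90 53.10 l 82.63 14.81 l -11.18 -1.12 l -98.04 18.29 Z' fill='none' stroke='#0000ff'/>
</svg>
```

(bCNC post)
(Date: synthetic)
G21
G90
G0 X85.19 Y101.30
M4 S335
G1 X95.27 Y101.30 F3936
G1 X95.27 Y39.18 F3936
G1 X85.19 Y39.18 F3936
G1 X85.19 Y101.30 F3936
M5
G0 X97.66 Y95.81
M4 S335
G1 X118.20 Y95.81 F3936
G1 X118.20 Y82.25 F3936
G1 X97.66 Y82.25 F3936
G1 X97.66 Y95.81 F3936
M5
G0 X199.10 Y128.88
M4 S335
G1 X50.20 Y75.78 F3936
G1 X132.83 Y60.97 F3936
G1 X121.65 Y62.09 F3936
G1 X23.61 Y43.80 F3936
G1 X199.10 Y128.88 F3936
M5
G0 X0.00 Y0.00

Since the viewBox matches the mm dimensions, user units are millimetres directly. The only transform is the Y-flip y_m = 138.58 − y_svg.

Shape 1 is a rectangle drawn with `<rect>`. Its stroke #0000ff means engrave at S335, F3936. After flipping Y the toolpath is (85.19,101.30) → (95.27,101.30) → (95.27,39.18) → (85.19,39.18) → (85.19,101.30), returning to the start.

Shape 2 is a rectangle drawn with `<path>`. Its stroke #0000ff means engrave at S335, F3936. After flipping Y the toolpath is (97.66,95.81) → (118.20,95.81) → (118.20,82.25) → (97.66,82.25) → (97.66,95.81), returning to the start.

Shape 3 is a closed polygon drawn with `<path>`. Its stroke #0000ff means engrave at S335, F3936. After flipping Y the toolpath is (199.10,128.88) → (50.20,75.78) → (132.83,60.97) → (121.65,62.09) → (23.61,43.80) → (199.10,128.88), returning to the start.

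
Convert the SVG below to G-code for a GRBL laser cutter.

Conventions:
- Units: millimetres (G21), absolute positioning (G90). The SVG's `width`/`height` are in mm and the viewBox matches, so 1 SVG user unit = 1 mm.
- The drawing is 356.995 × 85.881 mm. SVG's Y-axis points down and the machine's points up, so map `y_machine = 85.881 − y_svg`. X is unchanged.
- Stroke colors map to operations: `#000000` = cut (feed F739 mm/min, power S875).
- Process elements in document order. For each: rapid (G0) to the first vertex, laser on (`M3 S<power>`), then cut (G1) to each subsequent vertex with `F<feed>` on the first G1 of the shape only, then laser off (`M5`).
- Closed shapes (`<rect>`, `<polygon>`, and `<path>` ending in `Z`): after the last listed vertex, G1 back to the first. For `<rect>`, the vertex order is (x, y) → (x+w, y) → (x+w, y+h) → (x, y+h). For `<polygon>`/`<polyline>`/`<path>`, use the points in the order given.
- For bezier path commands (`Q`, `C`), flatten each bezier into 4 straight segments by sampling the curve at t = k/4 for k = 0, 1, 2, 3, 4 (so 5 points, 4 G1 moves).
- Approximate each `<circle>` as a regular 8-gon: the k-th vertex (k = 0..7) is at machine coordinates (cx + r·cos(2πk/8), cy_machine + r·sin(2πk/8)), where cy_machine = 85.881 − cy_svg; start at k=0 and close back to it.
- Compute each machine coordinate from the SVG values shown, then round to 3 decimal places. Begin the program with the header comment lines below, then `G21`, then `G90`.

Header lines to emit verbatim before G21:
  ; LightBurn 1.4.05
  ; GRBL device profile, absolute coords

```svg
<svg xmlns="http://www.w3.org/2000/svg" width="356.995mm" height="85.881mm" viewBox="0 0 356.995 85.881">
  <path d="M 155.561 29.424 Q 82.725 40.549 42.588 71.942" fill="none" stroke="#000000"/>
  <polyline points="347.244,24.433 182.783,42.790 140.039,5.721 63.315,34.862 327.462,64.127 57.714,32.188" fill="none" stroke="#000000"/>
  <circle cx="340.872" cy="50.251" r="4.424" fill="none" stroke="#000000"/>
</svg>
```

1 u = 1 mm; y_m = 85.881 − y.

[1] `<path>` quadratic bezier, #000000→cut S875 F739: (155.561,56.457) → (121.187,49.628) → (90.900,40.265) → (64.700,28.369) → (42.588,13.939)

[2] `<polyline>` open polyline, #000000→cut S875 F739: (347.244,61.448) → (182.783,43.091) → (140.039,80.160) → (63.315,51.019) → (327.462,21.754) → (57.714,53.693)

[3] `<circle>` circle, #000000→cut S875 F739: (345.296,35.630) → (344.000,38.758) → (340.872,40.054) → (337.744,38.758) → (336.448,35.630) → (337.744,32.502) → (340.872,31.206) → (344.000,32.502) → (345.296,35.630) (closed)

; LightBurn 1.4.05
; GRBL device profile, absolute coords
G21
G90
G0 X155.561 Y56.457
M3 S875
G1 X121.187 Y49.628 F739
G1 X90.900 Y40.265
G1 X64.700 Y28.369
G1 X42.588 Y13.939
M5
G0 X347.244 Y61.448
M3 S875
G1 X182.783 Y43.091 F739
G1 X140.039 Y80.160
G1 X63.315 Y51.019
G1 X327.462 Y21.754
G1 X57.714 Y53.693
M5
G0 X345.296 Y35.630
M3 S875
G1 X344.000 Y38.758 F739
G1 X340.872 Y40.054
G1 X337.744 Y38.758
G1 X336.448 Y35.630
G1 X337.744 Y32.502
G1 X340.872 Y31.206
G1 X344.000 Y32.502
G1 X345.296 Y35.630
M5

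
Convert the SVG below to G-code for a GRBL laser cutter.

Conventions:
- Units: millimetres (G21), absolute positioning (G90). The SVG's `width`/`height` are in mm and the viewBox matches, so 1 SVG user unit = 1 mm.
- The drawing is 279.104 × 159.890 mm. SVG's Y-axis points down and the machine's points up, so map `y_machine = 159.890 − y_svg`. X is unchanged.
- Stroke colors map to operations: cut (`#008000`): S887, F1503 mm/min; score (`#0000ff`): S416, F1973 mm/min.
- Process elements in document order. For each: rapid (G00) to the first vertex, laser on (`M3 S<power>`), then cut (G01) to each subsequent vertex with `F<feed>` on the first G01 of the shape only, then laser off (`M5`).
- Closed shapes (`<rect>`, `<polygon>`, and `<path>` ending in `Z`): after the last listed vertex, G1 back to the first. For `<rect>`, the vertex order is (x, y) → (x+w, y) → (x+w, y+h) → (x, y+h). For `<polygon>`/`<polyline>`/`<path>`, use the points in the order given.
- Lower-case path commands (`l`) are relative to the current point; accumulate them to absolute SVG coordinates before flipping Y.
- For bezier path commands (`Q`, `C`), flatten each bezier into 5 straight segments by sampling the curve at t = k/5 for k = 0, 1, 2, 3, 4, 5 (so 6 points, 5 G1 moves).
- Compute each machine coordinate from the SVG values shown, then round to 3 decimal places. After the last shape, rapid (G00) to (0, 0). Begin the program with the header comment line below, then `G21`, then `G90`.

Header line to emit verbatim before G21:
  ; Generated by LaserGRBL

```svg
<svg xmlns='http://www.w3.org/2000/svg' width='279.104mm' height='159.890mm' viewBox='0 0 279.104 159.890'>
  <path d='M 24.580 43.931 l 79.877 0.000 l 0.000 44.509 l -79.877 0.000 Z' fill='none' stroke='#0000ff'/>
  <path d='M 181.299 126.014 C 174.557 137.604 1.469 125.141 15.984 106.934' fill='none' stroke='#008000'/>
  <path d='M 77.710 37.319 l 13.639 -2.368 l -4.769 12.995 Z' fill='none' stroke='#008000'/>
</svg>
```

; Generated by LaserGRBL
G21
G90
G00 X24.580 Y115.959
M3 S416
G01 X104.457 Y115.959 F1973
G01 X104.457 Y71.450
G01 X24.580 Y71.450
G01 X24.580 Y115.959
M5
G00 X181.299 Y33.876
M3 S887
G01 X160.124 Y29.662 F1503
G01 X116.015 Y30.342
G01 X65.963 Y35.036
G01 X26.956 Y42.868
G01 X15.984 Y52.956
M5
G00 X77.710 Y122.571
M3 S887
G01 X91.349 Y124.939 F1503
G01 X86.580 Y111.944
G01 X77.710 Y122.571
M5
G00 X0.000 Y0.000

Since the viewBox matches the mm dimensions, user units are millimetres directly. The only transform is the Y-flip y_m = 159.890 − y_svg.

Shape 1 is a rectangle drawn with `<path>`. Its stroke #0000ff means score at S416, F1973. After flipping Y the toolpath is (24.580,115.959) → (104.457,115.959) → (104.457,71.450) → (24.580,71.450) → (24.580,115.959), returning to the start.

Shape 2 is a cubic bezier drawn with `<path>`. Its stroke #008000 means cut at S887, F1503. After flipping Y the toolpath is (181.299,33.876) → (160.124,29.662) → (116.015,30.342) → (65.963,35.036) → (26.956,42.868) → (15.984,52.956).

Shape 3 is a regular polygon drawn with `<path>`. Its stroke #008000 means cut at S887, F1503. After flipping Y the toolpath is (77.710,122.571) → (91.349,124.939) → (86.580,111.944) → (77.710,122.571), returning to the start.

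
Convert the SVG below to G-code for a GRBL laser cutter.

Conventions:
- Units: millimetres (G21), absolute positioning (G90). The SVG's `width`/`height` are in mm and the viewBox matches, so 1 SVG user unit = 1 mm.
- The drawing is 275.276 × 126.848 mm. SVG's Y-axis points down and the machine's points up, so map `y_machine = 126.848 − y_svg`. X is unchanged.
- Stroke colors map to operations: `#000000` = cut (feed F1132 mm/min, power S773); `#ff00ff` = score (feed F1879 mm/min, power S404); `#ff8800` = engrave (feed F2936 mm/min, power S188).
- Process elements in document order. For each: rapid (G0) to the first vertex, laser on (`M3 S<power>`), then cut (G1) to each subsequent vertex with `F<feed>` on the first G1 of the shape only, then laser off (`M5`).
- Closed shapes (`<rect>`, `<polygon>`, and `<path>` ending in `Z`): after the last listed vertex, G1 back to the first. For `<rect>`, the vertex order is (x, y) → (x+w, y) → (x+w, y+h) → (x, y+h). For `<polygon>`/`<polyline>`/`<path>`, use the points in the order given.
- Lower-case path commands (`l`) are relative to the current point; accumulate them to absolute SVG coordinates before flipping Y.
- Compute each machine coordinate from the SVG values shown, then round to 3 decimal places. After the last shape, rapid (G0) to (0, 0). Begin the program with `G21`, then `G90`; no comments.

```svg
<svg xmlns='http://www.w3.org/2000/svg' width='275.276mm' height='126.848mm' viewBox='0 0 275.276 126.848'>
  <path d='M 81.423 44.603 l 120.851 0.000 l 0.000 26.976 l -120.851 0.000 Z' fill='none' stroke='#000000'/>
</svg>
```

G21
G90
G0 X81.423 Y82.245
M3 S773
G1 X202.274 Y82.245 F1132
G1 X202.274 Y55.269
G1 X81.423 Y55.269
G1 X81.423 Y82.245
M5
G0 X0.000 Y0.000

viewBox `0 0 275.276 126.848` with mm width/height → 1 unit = 1 mm. Flip: y_m = 126.848 − y_svg.

**Shape 1** — `<path>` rectangle, stroke `#000000` → cut (S773, F1132). Machine vertices: (81.423,82.245) → (202.274,82.245) → (202.274,55.269) → (81.423,55.269) → (81.423,82.245). Closed: final G1 returns to the first vertex.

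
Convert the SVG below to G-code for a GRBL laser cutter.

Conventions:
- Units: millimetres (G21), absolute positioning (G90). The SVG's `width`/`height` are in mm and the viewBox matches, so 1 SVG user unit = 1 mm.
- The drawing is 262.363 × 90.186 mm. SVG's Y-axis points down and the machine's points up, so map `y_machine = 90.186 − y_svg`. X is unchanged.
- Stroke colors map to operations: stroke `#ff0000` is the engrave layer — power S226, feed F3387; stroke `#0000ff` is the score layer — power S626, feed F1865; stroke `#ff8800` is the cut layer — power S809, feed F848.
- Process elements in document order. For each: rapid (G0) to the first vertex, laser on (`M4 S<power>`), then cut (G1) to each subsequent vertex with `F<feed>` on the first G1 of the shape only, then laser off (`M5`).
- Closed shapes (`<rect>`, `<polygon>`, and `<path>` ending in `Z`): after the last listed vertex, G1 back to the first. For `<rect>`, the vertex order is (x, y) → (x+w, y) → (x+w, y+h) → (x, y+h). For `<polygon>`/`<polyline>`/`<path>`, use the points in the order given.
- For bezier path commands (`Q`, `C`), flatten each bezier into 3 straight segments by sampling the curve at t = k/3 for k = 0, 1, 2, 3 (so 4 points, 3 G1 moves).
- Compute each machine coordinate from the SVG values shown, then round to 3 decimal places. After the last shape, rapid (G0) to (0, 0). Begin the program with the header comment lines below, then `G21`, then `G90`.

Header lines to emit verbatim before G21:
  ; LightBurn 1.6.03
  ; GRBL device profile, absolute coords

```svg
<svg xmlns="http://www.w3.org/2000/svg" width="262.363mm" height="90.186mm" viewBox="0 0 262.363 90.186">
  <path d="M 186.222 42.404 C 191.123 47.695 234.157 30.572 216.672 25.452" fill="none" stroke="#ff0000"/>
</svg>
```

; LightBurn 1.6.03
; GRBL device profile, absolute coords
G21
G90
G0 X186.222 Y47.782
M4 S226
G1 X200.180 Y48.688 F3387
G1 X217.638 Y56.888
G1 X216.672 Y64.734
M5
G0 X0.000 Y0.000

Since the viewBox matches the mm dimensions, user units are millimetres directly. The only transform is the Y-flip y_m = 90.186 − y_svg.

Shape 1 is a cubic bezier drawn with `<path>`. Its stroke #ff0000 means engrave at S226, F3387. After flipping Y the toolpath is (186.222,47.782) → (200.180,48.688) → (217.638,56.888) → (216.672,64.734).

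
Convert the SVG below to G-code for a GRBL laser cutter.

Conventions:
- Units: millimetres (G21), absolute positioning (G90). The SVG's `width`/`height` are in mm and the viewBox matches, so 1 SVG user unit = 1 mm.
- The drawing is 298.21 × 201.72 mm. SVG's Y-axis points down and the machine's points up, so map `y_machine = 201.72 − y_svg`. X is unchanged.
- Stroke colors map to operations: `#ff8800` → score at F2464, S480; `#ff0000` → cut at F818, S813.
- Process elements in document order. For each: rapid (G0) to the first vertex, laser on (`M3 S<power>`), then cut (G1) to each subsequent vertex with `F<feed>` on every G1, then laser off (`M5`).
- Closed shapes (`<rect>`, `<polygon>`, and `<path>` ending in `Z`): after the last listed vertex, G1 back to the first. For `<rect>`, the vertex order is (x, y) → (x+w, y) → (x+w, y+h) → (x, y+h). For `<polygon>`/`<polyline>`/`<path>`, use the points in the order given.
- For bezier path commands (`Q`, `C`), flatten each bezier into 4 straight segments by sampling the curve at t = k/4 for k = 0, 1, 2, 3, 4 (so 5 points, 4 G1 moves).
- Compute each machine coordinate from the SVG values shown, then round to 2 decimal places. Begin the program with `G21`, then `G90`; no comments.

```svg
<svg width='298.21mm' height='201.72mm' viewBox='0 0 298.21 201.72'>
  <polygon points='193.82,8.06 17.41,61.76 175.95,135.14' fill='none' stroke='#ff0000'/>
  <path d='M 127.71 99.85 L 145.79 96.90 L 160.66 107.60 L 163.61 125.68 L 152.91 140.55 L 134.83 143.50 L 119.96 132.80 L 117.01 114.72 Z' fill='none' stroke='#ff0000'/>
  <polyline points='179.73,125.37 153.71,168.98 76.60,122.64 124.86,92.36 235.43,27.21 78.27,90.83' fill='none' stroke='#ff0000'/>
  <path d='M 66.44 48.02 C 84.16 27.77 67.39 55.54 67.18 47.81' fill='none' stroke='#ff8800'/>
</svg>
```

1 u = 1 mm; y_m = 201.72 − y.

[1] `<polygon>` closed polygon, #ff0000→cut S813 F818: (193.82,193.66) → (17.41,139.96) → (175.95,66.58) → (193.82,193.66) (closed)

[2] `<path>` regular polygon, #ff0000→cut S813 F818: (127.71,101.87) → (145.79,104.82) → (160.66,94.12) → (163.61,76.04) → (152.91,61.17) → (134.83,58.22) → (119.96,68.92) → (117.01,87.00) → (127.71,101.87) (closed)

[3] `<polyline>` open polyline, #ff0000→cut S813 F818: (179.73,76.35) → (153.71,32.74) → (76.60,79.08) → (124.86,109.36) → (235.43,174.51) → (78.27,110.89)

[4] `<path>` cubic bezier, #ff8800→score S480 F2464: (66.44,153.70) → (74.06,161.19) → (73.53,158.50) → (69.64,153.46) → (67.18,153.91)

G21
G90
G0 X193.82 Y193.66
M3 S813
G1 X17.41 Y139.96 F818
G1 X175.95 Y66.58 F818
G1 X193.82 Y193.66 F818
M5
G0 X127.71 Y101.87
M3 S813
G1 X145.79 Y104.82 F818
G1 X160.66 Y94.12 F818
G1 X163.61 Y76.04 F818
G1 X152.91 Y61.17 F818
G1 X134.83 Y58.22 F818
G1 X119.96 Y68.92 F818
G1 X117.01 Y87.00 F818
G1 X127.71 Y101.87 F818
M5
G0 X179.73 Y76.35
M3 S813
G1 X153.71 Y32.74 F818
G1 X76.60 Y79.08 F818
G1 X124.86 Y109.36 F818
G1 X235.43 Y174.51 F818
G1 X78.27 Y110.89 F818
M5
G0 X66.44 Y153.70
M3 S480
G1 X74.06 Y161.19 F2464
G1 X73.53 Y158.50 F2464
G1 X69.64 Y153.46 F2464
G1 X67.18 Y153.91 F2464
M5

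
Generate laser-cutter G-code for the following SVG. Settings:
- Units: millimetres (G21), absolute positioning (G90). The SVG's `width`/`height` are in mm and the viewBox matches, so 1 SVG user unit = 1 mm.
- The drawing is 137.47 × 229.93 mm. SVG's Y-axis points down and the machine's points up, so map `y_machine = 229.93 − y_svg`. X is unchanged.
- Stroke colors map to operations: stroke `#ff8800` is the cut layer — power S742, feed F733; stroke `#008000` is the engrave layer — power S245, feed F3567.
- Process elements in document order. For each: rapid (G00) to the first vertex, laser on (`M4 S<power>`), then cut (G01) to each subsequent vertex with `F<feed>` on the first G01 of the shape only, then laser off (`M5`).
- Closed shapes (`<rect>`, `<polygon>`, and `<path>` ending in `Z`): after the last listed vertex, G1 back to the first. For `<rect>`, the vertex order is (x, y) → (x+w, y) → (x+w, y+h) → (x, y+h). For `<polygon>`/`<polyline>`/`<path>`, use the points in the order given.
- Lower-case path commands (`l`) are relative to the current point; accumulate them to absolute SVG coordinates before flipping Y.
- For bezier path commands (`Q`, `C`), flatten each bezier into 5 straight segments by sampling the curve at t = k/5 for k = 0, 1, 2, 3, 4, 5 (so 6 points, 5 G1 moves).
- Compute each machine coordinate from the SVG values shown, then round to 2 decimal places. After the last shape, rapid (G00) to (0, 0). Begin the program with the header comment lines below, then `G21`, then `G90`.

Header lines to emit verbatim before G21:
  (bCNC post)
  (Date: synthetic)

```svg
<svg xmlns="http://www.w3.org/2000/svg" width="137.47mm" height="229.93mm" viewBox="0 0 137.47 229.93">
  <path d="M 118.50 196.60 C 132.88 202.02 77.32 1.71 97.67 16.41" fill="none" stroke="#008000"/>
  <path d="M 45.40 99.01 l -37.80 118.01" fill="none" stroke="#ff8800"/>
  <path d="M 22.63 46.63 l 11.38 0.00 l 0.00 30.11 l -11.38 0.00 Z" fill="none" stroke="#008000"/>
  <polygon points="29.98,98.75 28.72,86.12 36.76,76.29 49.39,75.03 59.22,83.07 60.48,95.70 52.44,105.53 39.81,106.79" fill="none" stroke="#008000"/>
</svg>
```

viewBox `0 0 137.47 229.93` with mm width/height → 1 unit = 1 mm. Flip: y_m = 229.93 − y_svg.

**Shape 1** — `<path>` cubic bezier, stroke `#008000` → engrave (S245, F3567). Control points (SVG): P0=(118.50,196.60), P1=(132.88,202.02), P2=(77.32,1.71), P3=(97.67,16.41); sampled at t=k/5. Machine vertices: (118.50,33.33) → (119.90,51.40) → (111.52,98.65) → (100.35,154.88) → (93.40,199.90) → (97.67,213.52). Open path.

**Shape 2** — `<path>` line segment, stroke `#ff8800` → cut (S742, F733). Machine vertices: (45.40,130.92) → (7.60,12.91). Open path.

**Shape 3** — `<path>` rectangle, stroke `#008000` → engrave (S245, F3567). Machine vertices: (22.63,183.30) → (34.01,183.30) → (34.01,153.19) → (22.63,153.19) → (22.63,183.30). Closed: final G1 returns to the first vertex.

**Shape 4** — `<polygon>` regular polygon, stroke `#008000` → engrave (S245, F3567). Machine vertices: (29.98,131.18) → (28.72,143.81) → (36.76,153.64) → (49.39,154.90) → (59.22,146.86) → (60.48,134.23) → (52.44,124.40) → (39.81,123.14) → (29.98,131.18). Closed: final G1 returns to the first vertex.

(bCNC post)
(Date: synthetic)
G21
G90
G00 X118.50 Y33.33
M4 S245
G01 X119.90 Y51.40 F3567
G01 X111.52 Y98.65
G01 X100.35 Y154.88
G01 X93.40 Y199.90
G01 X97.67 Y213.52
M5
G00 X45.40 Y130.92
M4 S742
G01 X7.60 Y12.91 F733
M5
G00 X22.63 Y183.30
M4 S245
G01 X34.01 Y183.30 F3567
G01 X34.01 Y153.19
G01 X22.63 Y153.19
G01 X22.63 Y183.30
M5
G00 X29.98 Y131.18
M4 S245
G01 X28.72 Y143.81 F3567
G01 X36.76 Y153.64
G01 X49.39 Y154.90
G01 X59.22 Y146.86
G01 X60.48 Y134.23
G01 X52.44 Y124.40
G01 X39.81 Y123.14
G01 X29.98 Y131.18
M5
G00 X0.00 Y0.00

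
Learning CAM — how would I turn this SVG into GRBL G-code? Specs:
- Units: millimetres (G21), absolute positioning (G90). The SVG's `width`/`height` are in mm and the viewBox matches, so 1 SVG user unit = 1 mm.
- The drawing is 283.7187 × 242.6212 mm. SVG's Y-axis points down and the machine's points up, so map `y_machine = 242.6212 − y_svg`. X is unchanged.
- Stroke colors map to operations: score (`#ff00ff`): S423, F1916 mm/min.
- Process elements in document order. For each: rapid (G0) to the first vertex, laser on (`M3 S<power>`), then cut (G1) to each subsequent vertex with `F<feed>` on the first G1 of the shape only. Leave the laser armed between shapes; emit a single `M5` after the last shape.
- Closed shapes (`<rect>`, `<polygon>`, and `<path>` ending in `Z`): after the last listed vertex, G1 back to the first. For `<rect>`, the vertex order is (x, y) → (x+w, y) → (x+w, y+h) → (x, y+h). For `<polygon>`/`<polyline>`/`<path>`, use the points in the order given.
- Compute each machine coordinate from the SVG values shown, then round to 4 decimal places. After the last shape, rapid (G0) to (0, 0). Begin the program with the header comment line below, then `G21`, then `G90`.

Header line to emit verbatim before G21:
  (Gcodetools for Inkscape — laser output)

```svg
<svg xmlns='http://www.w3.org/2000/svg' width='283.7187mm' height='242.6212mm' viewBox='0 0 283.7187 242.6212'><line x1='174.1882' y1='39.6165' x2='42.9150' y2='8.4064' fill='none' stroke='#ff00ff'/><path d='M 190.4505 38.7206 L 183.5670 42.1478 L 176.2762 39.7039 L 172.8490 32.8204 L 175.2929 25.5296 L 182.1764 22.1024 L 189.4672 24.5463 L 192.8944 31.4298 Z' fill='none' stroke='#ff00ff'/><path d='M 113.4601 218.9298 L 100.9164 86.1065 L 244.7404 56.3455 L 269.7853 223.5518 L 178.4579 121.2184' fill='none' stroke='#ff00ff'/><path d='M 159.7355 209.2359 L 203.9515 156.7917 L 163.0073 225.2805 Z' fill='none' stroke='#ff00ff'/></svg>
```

(Gcodetools for Inkscape — laser output)
G21
G90
G0 X174.1882 Y203.0047
M3 S423
G1 X42.9150 Y234.2148 F1916
G0 X190.4505 Y203.9006
M3 S423
G1 X183.5670 Y200.4734 F1916
G1 X176.2762 Y202.9173
G1 X172.8490 Y209.8008
G1 X175.2929 Y217.0916
G1 X182.1764 Y220.5188
G1 X189.4672 Y218.0749
G1 X192.8944 Y211.1914
G1 X190.4505 Y203.9006
G0 X113.4601 Y23.6914
M3 S423
G1 X100.9164 Y156.5147 F1916
G1 X244.7404 Y186.2757
G1 X269.7853 Y19.0694
G1 X178.4579 Y121.4028
G0 X159.7355 Y33.3853
M3 S423
G1 X203.9515 Y85.8295 F1916
G1 X163.0073 Y17.3407
G1 X159.7355 Y33.3853
M5
G0 X0.0000 Y0.0000

1 u = 1 mm; y_m = 242.6212 − y.

[1] `<line>` line segment, #ff00ff→score S423 F1916: (174.1882,203.0047) → (42.9150,234.2148)

[2] `<path>` regular polygon, #ff00ff→score S423 F1916: (190.4505,203.9006) → (183.5670,200.4734) → (176.2762,202.9173) → (172.8490,209.8008) → (175.2929,217.0916) → (182.1764,220.5188) → (189.4672,218.0749) → (192.8944,211.1914) → (190.4505,203.9006) (closed)

[3] `<path>` open polyline, #ff00ff→score S423 F1916: (113.4601,23.6914) → (100.9164,156.5147) → (244.7404,186.2757) → (269.7853,19.0694) → (178.4579,121.4028)

[4] `<path>` closed polygon, #ff00ff→score S423 F1916: (159.7355,33.3853) → (203.9515,85.8295) → (163.0073,17.3407) → (159.7355,33.3853) (closed)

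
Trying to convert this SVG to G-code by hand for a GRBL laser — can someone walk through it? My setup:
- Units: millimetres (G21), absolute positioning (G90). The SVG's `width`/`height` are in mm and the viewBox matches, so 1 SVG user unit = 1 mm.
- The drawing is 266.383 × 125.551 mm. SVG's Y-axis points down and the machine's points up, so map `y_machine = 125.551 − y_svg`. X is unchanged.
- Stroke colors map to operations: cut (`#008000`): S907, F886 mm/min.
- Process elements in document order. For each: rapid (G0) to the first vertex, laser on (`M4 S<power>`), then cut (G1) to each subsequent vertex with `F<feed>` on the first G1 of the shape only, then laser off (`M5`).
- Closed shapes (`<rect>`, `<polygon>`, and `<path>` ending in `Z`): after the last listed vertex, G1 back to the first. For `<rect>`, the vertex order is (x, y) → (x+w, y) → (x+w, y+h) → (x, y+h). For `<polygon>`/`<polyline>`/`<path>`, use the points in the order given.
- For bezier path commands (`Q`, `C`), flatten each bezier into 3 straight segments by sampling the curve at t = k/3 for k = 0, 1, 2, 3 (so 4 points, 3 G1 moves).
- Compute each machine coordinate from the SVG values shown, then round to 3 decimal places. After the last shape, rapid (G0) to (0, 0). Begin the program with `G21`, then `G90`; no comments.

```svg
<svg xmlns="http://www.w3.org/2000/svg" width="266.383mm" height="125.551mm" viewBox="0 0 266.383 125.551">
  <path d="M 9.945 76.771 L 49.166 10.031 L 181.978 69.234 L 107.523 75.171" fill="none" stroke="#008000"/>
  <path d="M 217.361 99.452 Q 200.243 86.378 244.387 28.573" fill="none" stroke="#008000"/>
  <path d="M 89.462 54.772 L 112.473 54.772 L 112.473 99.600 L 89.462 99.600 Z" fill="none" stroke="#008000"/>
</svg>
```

G21
G90
G0 X9.945 Y48.780
M4 S907
G1 X49.166 Y115.520 F886
G1 X181.978 Y56.317
G1 X107.523 Y50.380
M5
G0 X217.361 Y26.099
M4 S907
G1 X212.756 Y39.785 F886
G1 X221.765 Y63.411
G1 X244.387 Y96.978
M5
G0 X89.462 Y70.779
M4 S907
G1 X112.473 Y70.779 F886
G1 X112.473 Y25.951
G1 X89.462 Y25.951
G1 X89.462 Y70.779
M5
G0 X0.000 Y0.000

viewBox `0 0 266.383 125.551` with mm width/height → 1 unit = 1 mm. Flip: y_m = 125.551 − y_svg.

**Shape 1** — `<path>` open polyline, stroke `#008000` → cut (S907, F886). Machine vertices: (9.945,48.780) → (49.166,115.520) → (181.978,56.317) → (107.523,50.380). Open path.

**Shape 2** — `<path>` quadratic bezier, stroke `#008000` → cut (S907, F886). Control points (SVG): P0=(217.361,99.452), P1=(200.243,86.378), P2=(244.387,28.573); sampled at t=k/3. Machine vertices: (217.361,26.099) → (212.756,39.785) → (221.765,63.411) → (244.387,96.978). Open path.

**Shape 3** — `<path>` rectangle, stroke `#008000` → cut (S907, F886). Machine vertices: (89.462,70.779) → (112.473,70.779) → (112.473,25.951) → (89.462,25.951) → (89.462,70.779). Closed: final G1 returns to the first vertex.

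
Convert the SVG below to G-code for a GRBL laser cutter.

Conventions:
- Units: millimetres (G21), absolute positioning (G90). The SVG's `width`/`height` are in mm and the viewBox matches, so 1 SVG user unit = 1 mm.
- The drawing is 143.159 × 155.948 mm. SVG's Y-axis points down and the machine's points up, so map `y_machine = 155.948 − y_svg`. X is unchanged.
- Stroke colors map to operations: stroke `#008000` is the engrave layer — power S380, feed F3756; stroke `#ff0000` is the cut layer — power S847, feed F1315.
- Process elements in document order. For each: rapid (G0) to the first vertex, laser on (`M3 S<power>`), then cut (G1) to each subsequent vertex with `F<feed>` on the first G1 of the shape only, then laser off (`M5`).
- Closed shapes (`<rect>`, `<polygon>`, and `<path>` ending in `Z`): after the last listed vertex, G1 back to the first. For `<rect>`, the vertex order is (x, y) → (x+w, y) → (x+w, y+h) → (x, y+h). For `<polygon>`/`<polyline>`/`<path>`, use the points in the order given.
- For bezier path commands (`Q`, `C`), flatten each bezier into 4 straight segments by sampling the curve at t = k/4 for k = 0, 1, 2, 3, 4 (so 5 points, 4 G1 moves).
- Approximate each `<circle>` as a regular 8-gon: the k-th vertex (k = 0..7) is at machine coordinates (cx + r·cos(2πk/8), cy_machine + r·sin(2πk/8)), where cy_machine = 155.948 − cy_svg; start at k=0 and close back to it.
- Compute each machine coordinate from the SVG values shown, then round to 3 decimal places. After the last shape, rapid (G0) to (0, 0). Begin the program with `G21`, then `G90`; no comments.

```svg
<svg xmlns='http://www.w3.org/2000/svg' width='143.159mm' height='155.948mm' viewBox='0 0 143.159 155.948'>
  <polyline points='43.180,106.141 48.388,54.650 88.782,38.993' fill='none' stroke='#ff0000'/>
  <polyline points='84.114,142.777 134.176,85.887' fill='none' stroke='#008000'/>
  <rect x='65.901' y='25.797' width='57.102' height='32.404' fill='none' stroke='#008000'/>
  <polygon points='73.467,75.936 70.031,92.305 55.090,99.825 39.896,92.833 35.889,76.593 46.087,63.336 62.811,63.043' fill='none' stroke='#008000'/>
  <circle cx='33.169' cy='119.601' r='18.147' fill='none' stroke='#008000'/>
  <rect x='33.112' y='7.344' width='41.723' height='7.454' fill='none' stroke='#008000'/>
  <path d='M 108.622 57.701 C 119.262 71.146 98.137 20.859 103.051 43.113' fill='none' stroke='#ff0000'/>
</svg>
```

G21
G90
G0 X43.180 Y49.807
M3 S847
G1 X48.388 Y101.298 F1315
G1 X88.782 Y116.955
M5
G0 X84.114 Y13.171
M3 S380
G1 X134.176 Y70.061 F3756
M5
G0 X65.901 Y130.151
M3 S380
G1 X123.003 Y130.151 F3756
G1 X123.003 Y97.747
G1 X65.901 Y97.747
G1 X65.901 Y130.151
M5
G0 X73.467 Y80.012
M3 S380
G1 X70.031 Y63.643 F3756
G1 X55.090 Y56.123
G1 X39.896 Y63.115
G1 X35.889 Y79.355
G1 X46.087 Y92.612
G1 X62.811 Y92.905
G1 X73.467 Y80.012
M5
G0 X51.316 Y36.347
M3 S380
G1 X46.001 Y49.179 F3756
G1 X33.169 Y54.494
G1 X20.337 Y49.179
G1 X15.022 Y36.347
G1 X20.337 Y23.515
G1 X33.169 Y18.200
G1 X46.001 Y23.515
G1 X51.316 Y36.347
M5
G0 X33.112 Y148.604
M3 S380
G1 X74.835 Y148.604 F3756
G1 X74.835 Y141.150
G1 X33.112 Y141.150
G1 X33.112 Y148.604
M5
G0 X108.622 Y98.247
M3 S847
G1 X111.549 Y97.984 F1315
G1 X107.984 Y108.844
G1 X103.345 Y118.053
G1 X103.051 Y112.835
M5
G0 X0.000 Y0.000

Since the viewBox matches the mm dimensions, user units are millimetres directly. The only transform is the Y-flip y_m = 155.948 − y_svg.

Shape 1 is a open polyline drawn with `<polyline>`. Its stroke #ff0000 means cut at S847, F1315. After flipping Y the toolpath is (43.180,49.807) → (48.388,101.298) → (88.782,116.955).

Shape 2 is a line segment drawn with `<polyline>`. Its stroke #008000 means engrave at S380, F3756. After flipping Y the toolpath is (84.114,13.171) → (134.176,70.061).

Shape 3 is a rectangle drawn with `<rect>`. Its stroke #008000 means engrave at S380, F3756. After flipping Y the toolpath is (65.901,130.151) → (123.003,130.151) → (123.003,97.747) → (65.901,97.747) → (65.901,130.151), returning to the start.

Shape 4 is a regular polygon drawn with `<polygon>`. Its stroke #008000 means engrave at S380, F3756. After flipping Y the toolpath is (73.467,80.012) → (70.031,63.643) → (55.090,56.123) → (39.896,63.115) → (35.889,79.355) → (46.087,92.612) → (62.811,92.905) → (73.467,80.012), returning to the start.

Shape 5 is a circle drawn with `<circle>`. Its stroke #008000 means engrave at S380, F3756. After flipping Y the toolpath is (51.316,36.347) → (46.001,49.179) → (33.169,54.494) → (20.337,49.179) → (15.022,36.347) → (20.337,23.515) → (33.169,18.200) → (46.001,23.515) → (51.316,36.347), returning to the start.

Shape 6 is a rectangle drawn with `<rect>`. Its stroke #008000 means engrave at S380, F3756. After flipping Y the toolpath is (33.112,148.604) → (74.835,148.604) → (74.835,141.150) → (33.112,141.150) → (33.112,148.604), returning to the start.

Shape 7 is a cubic bezier drawn with `<path>`. Its stroke #ff0000 means cut at S847, F1315. After flipping Y the toolpath is (108.622,98.247) → (111.549,97.984) → (107.984,108.844) → (103.345,118.053) → (103.051,112.835).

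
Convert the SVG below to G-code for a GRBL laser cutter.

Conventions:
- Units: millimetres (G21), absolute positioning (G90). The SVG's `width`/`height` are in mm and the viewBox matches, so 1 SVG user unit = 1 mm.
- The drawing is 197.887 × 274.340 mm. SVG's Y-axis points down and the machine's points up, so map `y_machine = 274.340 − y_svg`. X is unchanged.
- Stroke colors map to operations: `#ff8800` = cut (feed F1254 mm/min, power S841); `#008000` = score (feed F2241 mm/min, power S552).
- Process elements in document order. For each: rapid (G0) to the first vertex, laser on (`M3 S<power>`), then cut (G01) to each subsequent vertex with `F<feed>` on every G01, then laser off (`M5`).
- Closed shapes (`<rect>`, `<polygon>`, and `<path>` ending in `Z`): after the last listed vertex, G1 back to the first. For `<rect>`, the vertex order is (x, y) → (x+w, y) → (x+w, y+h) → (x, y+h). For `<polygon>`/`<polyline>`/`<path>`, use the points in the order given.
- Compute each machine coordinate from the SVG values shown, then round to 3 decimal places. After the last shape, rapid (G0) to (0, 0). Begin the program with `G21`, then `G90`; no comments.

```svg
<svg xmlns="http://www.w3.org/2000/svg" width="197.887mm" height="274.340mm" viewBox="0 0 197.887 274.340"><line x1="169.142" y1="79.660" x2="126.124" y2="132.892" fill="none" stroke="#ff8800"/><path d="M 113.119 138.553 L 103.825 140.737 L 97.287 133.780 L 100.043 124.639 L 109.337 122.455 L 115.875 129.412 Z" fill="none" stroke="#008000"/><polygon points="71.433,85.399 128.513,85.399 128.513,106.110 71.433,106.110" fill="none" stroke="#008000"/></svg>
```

G21
G90
G0 X169.142 Y194.680
M3 S841
G01 X126.124 Y141.448 F1254
M5
G0 X113.119 Y135.787
M3 S552
G01 X103.825 Y133.603 F2241
G01 X97.287 Y140.560 F2241
G01 X100.043 Y149.701 F2241
G01 X109.337 Y151.885 F2241
G01 X115.875 Y144.928 F2241
G01 X113.119 Y135.787 F2241
M5
G0 X71.433 Y188.941
M3 S552
G01 X128.513 Y188.941 F2241
G01 X128.513 Y168.230 F2241
G01 X71.433 Y168.230 F2241
G01 X71.433 Y188.941 F2241
M5
G0 X0.000 Y0.000

viewBox `0 0 197.887 274.340` with mm width/height → 1 unit = 1 mm. Flip: y_m = 274.340 − y_svg.

**Shape 1** — `<line>` line segment, stroke `#ff8800` → cut (S841, F1254). Machine vertices: (169.142,194.680) → (126.124,141.448). Open path.

**Shape 2** — `<path>` regular polygon, stroke `#008000` → score (S552, F2241). Machine vertices: (113.119,135.787) → (103.825,133.603) → (97.287,140.560) → (100.043,149.701) → (109.337,151.885) → (115.875,144.928) → (113.119,135.787). Closed: final G1 returns to the first vertex.

**Shape 3** — `<polygon>` rectangle, stroke `#008000` → score (S552, F2241). Machine vertices: (71.433,188.941) → (128.513,188.941) → (128.513,168.230) → (71.433,168.230) → (71.433,188.941). Closed: final G1 returns to the first vertex.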